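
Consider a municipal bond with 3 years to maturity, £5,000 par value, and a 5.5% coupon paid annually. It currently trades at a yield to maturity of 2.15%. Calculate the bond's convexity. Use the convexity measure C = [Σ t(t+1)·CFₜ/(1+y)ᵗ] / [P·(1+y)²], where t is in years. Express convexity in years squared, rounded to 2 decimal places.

10.75

With y = 0.0215:
  t   CF        PV=CF/(1+0.0215)^t    t·PV        t(t+1)·PV
  1       275.00       269.2119       269.2119         538.4239
  2       275.00       263.5457       527.0914       1,581.2743
  3     5,275.00     4,948.8849    14,846.6546      59,386.6185
  Σ                  5,481.6425    15,642.9580      61,506.3167
P = 5,481.6425.
Convexity = Σ t(t+1)·PV / [P·(1+y)²] = 61,506.3167 / (5,481.6425 × 1.043462) = 10.75306.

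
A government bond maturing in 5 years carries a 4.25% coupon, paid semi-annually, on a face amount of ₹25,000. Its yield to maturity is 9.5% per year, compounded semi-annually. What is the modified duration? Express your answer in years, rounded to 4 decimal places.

Periodic yield y = 0.0475. First find Macaulay duration:
  t   CF        PV=CF/(1+0.0475)^t    t·PV
  1       531.25       507.1599       507.1599
  2       531.25       484.1622       968.3244
  3       531.25       462.2074     1,386.6221
  4       531.25       441.2481     1,764.9923
  5       531.25       421.2392     2,106.1960
  6       531.25       402.1377     2,412.8260
  7       531.25       383.9023     2,687.3161
  8       531.25       366.4938     2,931.9508
  9       531.25       349.8748     3,148.8732
  10   25,531.25    16,052.0965   160,520.9650
  Σ                 19,870.5218   178,435.2257
P = 19,870.5218; Macaulay duration = 178,435.2257 / 19,870.5218 = 8.97990 half-year periods = 4.48995 years.
Modified duration = D_Mac / (1 + y) = 4.48995 / 1.0475 = 4.28635 years.

4.2863 years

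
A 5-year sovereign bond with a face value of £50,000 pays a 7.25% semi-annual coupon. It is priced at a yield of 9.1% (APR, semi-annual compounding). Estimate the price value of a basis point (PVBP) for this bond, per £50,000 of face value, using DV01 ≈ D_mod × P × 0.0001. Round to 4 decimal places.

£18.8369

Periodic yield y = 0.0455.
  t   CF        PV=CF/(1+0.0455)^t    t·PV
  1     1,812.50     1,733.6203     1,733.6203
  2     1,812.50     1,658.1734     3,316.3468
  3     1,812.50     1,586.0099     4,758.0298
  4     1,812.50     1,516.9870     6,067.9481
  5     1,812.50     1,450.9680     7,254.8399
  6     1,812.50     1,387.8221     8,326.9325
  7     1,812.50     1,327.4243     9,291.9699
  8     1,812.50     1,269.6550    10,157.2398
  9     1,812.50     1,214.3998    10,929.5980
  10   51,812.50    33,204.2883   332,042.8833
  Σ                 46,349.3480   393,879.4084
P = 46,349.3480; D_Mac = 8.49806 half-year periods = 4.24903 yrs; D_mod = 4.06411 yrs.
DV01 ≈ 4.06411 × 46,349.3480 × 0.0001 = 18.836892.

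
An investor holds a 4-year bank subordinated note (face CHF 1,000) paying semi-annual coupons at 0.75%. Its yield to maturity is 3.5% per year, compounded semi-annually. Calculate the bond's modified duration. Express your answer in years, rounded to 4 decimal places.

Periodic yield y = 0.0175. First find Macaulay duration:
  t   CF        PV=CF/(1+0.0175)^t    t·PV
  1         3.75         3.6855         3.6855
  2         3.75         3.6221         7.2442
  3         3.75         3.5598        10.6795
  4         3.75         3.4986        13.9944
  5         3.75         3.4384        17.1921
  6         3.75         3.3793        20.2757
  7         3.75         3.3212        23.2481
  8     1,003.75       873.6756     6,989.4049
  Σ                    898.1805     7,085.7245
P = 898.1805; Macaulay duration = 7,085.7245 / 898.1805 = 7.88898 half-year periods = 3.94449 years.
Modified duration = D_Mac / (1 + y) = 3.94449 / 1.0175 = 3.87665 years.

3.8766 years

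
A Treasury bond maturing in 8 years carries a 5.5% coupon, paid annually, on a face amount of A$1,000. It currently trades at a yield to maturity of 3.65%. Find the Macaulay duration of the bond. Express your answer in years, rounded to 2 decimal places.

Periodic yield y = 0.0365. Discount each cash flow and weight by its year:
  t   CF        PV=CF/(1+0.0365)^t    t·PV
  1        55.00        53.0632        53.0632
  2        55.00        51.1946       102.3892
  3        55.00        49.3918       148.1754
  4        55.00        47.6525       190.6099
  5        55.00        45.9744       229.8720
  6        55.00        44.3554       266.1326
  7        55.00        42.7935       299.5543
  8     1,055.00       791.9504     6,335.6036
  Σ                  1,126.3758     7,625.4002
Price P = Σ PV = 1,126.3758.
Macaulay duration = Σ(t·PV) / P = 7,625.4002 / 1,126.3758 = 6.76985 years.

6.77 years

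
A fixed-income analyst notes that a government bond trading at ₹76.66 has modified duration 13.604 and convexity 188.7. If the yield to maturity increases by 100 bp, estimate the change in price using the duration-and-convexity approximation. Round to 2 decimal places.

Duration effect: -D_mod·Δy = -13.604 × (+0.01) = -0.136040
Convexity effect: ½·C·(Δy)² = 0.5 × 188.7 × (0.01)² = +0.0094350
ΔP/P ≈ -0.136040 + 0.0094350 = -0.126605
ΔP ≈ 76.66 × (-0.126605) = -9.7055393.

-₹9.71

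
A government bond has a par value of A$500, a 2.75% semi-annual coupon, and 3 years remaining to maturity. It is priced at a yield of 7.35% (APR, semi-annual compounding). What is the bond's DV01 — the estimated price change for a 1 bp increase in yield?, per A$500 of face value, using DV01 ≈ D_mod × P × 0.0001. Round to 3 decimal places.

A$0.122

Periodic yield y = 0.03675.
  t   CF        PV=CF/(1+0.03675)^t    t·PV
  1        6.875         6.6313         6.6313
  2        6.875         6.3962        12.7925
  3        6.875         6.1695        18.5085
  4        6.875         5.9508        23.8033
  5        6.875         5.7399        28.6994
  6      506.875       408.1846     2,449.1076
  Σ                    439.0723     2,539.5425
P = 439.0723; D_Mac = 5.78388 half-year periods = 2.89194 yrs; D_mod = 2.78943 yrs.
DV01 ≈ 2.78943 × 439.0723 × 0.0001 = 0.122476.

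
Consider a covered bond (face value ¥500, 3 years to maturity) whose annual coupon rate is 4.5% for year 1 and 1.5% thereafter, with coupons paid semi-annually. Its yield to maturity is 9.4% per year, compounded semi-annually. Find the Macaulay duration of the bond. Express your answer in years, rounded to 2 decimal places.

Periodic yield y = 0.047. Discount each cash flow and weight by its period:
  t   CF        PV=CF/(1+0.047)^t    t·PV
  1        11.25        10.7450        10.7450
  2        11.25        10.2626        20.5253
  3         3.75         3.2673         9.8019
  4         3.75         3.1206        12.4826
  5         3.75         2.9806        14.9028
  6       503.75       382.4150     2,294.4903
  Σ                    412.7912     2,362.9479
Price P = Σ PV = 412.7912.
Macaulay duration = Σ(t·PV) / P = 2,362.9479 / 412.7912 = 5.72432 half-year periods.
In years: 5.72432 / 2 = 2.86216 years.

2.86 years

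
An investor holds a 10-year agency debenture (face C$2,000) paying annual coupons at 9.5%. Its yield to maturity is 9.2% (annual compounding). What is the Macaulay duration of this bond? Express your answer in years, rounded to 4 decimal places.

Periodic yield y = 0.092. Discount each cash flow and weight by its year:
  t   CF        PV=CF/(1+0.092)^t    t·PV
  1       190.00       173.9927       173.9927
  2       190.00       159.3340       318.6679
  3       190.00       145.9102       437.7306
  4       190.00       133.6174       534.4696
  5       190.00       122.3603       611.8013
  6       190.00       112.0515       672.3091
  7       190.00       102.6113       718.2790
  8       190.00        93.9664       751.7310
  9       190.00        86.0498       774.4482
  10    2,190.00       908.2758     9,082.7578
  Σ                  2,038.1693    14,076.1873
Price P = Σ PV = 2,038.1693.
Macaulay duration = Σ(t·PV) / P = 14,076.1873 / 2,038.1693 = 6.90629 years.

6.9063 years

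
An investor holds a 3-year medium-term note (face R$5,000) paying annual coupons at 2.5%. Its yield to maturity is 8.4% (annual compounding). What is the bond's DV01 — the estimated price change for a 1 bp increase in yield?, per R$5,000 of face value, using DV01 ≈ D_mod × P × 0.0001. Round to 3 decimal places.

R$1.144

Periodic yield y = 0.084.
  t   CF        PV=CF/(1+0.084)^t    t·PV
  1       125.00       115.3137       115.3137
  2       125.00       106.3779       212.7558
  3     5,125.00     4,023.5187    12,070.5561
  Σ                  4,245.2103    12,398.6255
P = 4,245.2103; D_Mac = 2.92062 yrs; D_mod = 2.69429 yrs.
DV01 ≈ 2.69429 × 4,245.2103 × 0.0001 = 1.143785.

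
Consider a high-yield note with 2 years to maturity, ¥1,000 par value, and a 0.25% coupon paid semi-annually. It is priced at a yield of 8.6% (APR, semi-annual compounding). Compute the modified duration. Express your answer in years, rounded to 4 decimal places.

Periodic yield y = 0.043. First find Macaulay duration:
  t   CF        PV=CF/(1+0.043)^t    t·PV
  1         1.25         1.1985         1.1985
  2         1.25         1.1491         2.2981
  3         1.25         1.1017         3.3051
  4     1,001.25       846.0681     3,384.2722
  Σ                    849.5173     3,391.0738
P = 849.5173; Macaulay duration = 3,391.0738 / 849.5173 = 3.99177 half-year periods = 1.99588 years.
Modified duration = D_Mac / (1 + y) = 1.99588 / 1.043 = 1.91360 years.

1.9136 years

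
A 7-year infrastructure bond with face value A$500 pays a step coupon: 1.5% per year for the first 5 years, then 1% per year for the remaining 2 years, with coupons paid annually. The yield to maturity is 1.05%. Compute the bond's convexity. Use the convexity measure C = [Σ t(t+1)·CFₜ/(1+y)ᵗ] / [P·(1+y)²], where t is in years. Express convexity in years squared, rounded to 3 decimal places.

51.777

With y = 0.0105:
  t   CF        PV=CF/(1+0.0105)^t    t·PV        t(t+1)·PV
  1         7.50         7.4221         7.4221          14.8441
  2         7.50         7.3449        14.6899          44.0697
  3         7.50         7.2686        21.8059          87.2235
  4         7.50         7.1931        28.7724         143.8620
  5         7.50         7.1184        35.5918         213.5507
  6         5.00         4.6963        28.1776         197.2429
  7       505.00       469.3936     3,285.7551      26,286.0410
  Σ                    510.4369     3,422.2147      26,986.8338
P = 510.4369.
Convexity = Σ t(t+1)·PV / [P·(1+y)²] = 26,986.8338 / (510.4369 × 1.021110) = 51.77704.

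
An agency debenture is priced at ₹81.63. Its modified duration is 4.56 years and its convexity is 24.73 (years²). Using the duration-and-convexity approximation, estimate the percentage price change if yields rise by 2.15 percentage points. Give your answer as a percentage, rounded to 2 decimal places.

-9.23%

Duration effect: -D_mod·Δy = -4.56 × (+0.0215) = -0.098040
Convexity effect: ½·C·(Δy)² = 0.5 × 24.73 × (0.0215)² = +0.00571572125
ΔP/P ≈ -0.098040 + 0.00571572125 = -0.09232427875
= -9.232427875%.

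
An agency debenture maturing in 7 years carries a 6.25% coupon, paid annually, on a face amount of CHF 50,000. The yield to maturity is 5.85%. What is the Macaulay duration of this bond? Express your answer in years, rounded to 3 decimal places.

Periodic yield y = 0.0585. Discount each cash flow and weight by its year:
  t   CF        PV=CF/(1+0.0585)^t    t·PV
  1     3,125.00     2,952.2910     2,952.2910
  2     3,125.00     2,789.1270     5,578.2541
  3     3,125.00     2,634.9807     7,904.9420
  4     3,125.00     2,489.3535     9,957.4140
  5     3,125.00     2,351.7747    11,758.8734
  6     3,125.00     2,221.7994    13,330.7965
  7    53,125.00    35,683.1271   249,781.8895
  Σ                 51,122.4534   301,264.4605
Price P = Σ PV = 51,122.4534.
Macaulay duration = Σ(t·PV) / P = 301,264.4605 / 51,122.4534 = 5.89300 years.

5.893 years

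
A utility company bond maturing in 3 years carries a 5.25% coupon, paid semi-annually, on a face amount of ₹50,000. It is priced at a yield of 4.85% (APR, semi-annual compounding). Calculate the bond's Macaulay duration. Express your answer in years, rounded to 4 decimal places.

2.8158 years

Periodic yield y = 0.02425. Discount each cash flow and weight by its period:
  t   CF        PV=CF/(1+0.02425)^t    t·PV
  1     1,312.50     1,281.4254     1,281.4254
  2     1,312.50     1,251.0866     2,502.1732
  3     1,312.50     1,221.4660     3,664.3981
  4     1,312.50     1,192.5468     4,770.1871
  5     1,312.50     1,164.3122     5,821.5610
  6    51,312.50    44,441.3598   266,648.1587
  Σ                 50,552.1968   284,687.9035
Price P = Σ PV = 50,552.1968.
Macaulay duration = Σ(t·PV) / P = 284,687.9035 / 50,552.1968 = 5.63156 half-year periods.
In years: 5.63156 / 2 = 2.81578 years.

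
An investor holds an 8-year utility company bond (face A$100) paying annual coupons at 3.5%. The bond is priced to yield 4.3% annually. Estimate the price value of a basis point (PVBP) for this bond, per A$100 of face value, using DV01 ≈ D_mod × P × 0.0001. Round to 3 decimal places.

Periodic yield y = 0.043.
  t   CF        PV=CF/(1+0.043)^t    t·PV
  1         3.50         3.3557         3.3557
  2         3.50         3.2174         6.4347
  3         3.50         3.0847         9.2541
  4         3.50         2.9575        11.8302
  5         3.50         2.8356        14.1781
  6         3.50         2.7187        16.3122
  7         3.50         2.6066        18.2463
  8       103.50        73.9036       591.2292
  Σ                     94.6799       670.8406
P = 94.6799; D_Mac = 7.08535 yrs; D_mod = 6.79324 yrs.
DV01 ≈ 6.79324 × 94.6799 × 0.0001 = 0.064318.

A$0.064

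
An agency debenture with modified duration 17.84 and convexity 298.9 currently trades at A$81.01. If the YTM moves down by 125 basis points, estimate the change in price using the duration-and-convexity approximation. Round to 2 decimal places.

Duration effect: -D_mod·Δy = -17.84 × (-0.0125) = +0.223000
Convexity effect: ½·C·(Δy)² = 0.5 × 298.9 × (-0.0125)² = +0.0233515625
ΔP/P ≈ +0.223000 + 0.0233515625 = +0.2463515625
ΔP ≈ 81.01 × (+0.2463515625) = +19.956940078125.

+A$19.96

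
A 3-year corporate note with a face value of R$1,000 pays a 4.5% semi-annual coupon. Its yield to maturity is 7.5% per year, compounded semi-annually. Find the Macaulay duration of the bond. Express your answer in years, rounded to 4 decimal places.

2.8316 years

Periodic yield y = 0.0375. Discount each cash flow and weight by its period:
  t   CF        PV=CF/(1+0.0375)^t    t·PV
  1        22.50        21.6867        21.6867
  2        22.50        20.9029        41.8058
  3        22.50        20.1474        60.4421
  4        22.50        19.4191        77.6766
  5        22.50        18.7172        93.5862
  6     1,022.50       819.8505     4,919.1032
  Σ                    920.7239     5,214.3006
Price P = Σ PV = 920.7239.
Macaulay duration = Σ(t·PV) / P = 5,214.3006 / 920.7239 = 5.66326 half-year periods.
In years: 5.66326 / 2 = 2.83163 years.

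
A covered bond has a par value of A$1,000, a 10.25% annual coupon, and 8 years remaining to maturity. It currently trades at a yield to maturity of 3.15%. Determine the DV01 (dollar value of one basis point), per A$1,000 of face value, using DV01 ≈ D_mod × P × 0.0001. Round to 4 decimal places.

A$0.9058

Periodic yield y = 0.0315.
  t   CF        PV=CF/(1+0.0315)^t    t·PV
  1       102.50        99.3698        99.3698
  2       102.50        96.3353       192.6706
  3       102.50        93.3934       280.1802
  4       102.50        90.5413       362.1654
  5       102.50        87.7764       438.8819
  6       102.50        85.0959       510.5752
  7       102.50        82.4972       577.4804
  8     1,102.50       860.2501     6,882.0009
  Σ                  1,495.2595     9,343.3245
P = 1,495.2595; D_Mac = 6.24863 yrs; D_mod = 6.05781 yrs.
DV01 ≈ 6.05781 × 1,495.2595 × 0.0001 = 0.905800.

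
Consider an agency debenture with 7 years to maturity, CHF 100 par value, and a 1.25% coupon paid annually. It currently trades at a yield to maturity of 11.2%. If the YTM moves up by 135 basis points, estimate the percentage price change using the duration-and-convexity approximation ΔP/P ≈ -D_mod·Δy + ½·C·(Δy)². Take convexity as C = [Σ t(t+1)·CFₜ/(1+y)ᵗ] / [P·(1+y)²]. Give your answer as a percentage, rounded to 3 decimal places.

With y = 0.112:
  t   CF        PV=CF/(1+0.112)^t    t·PV        t(t+1)·PV
  1         1.25         1.1241         1.1241           2.2482
  2         1.25         1.0109         2.0218           6.0653
  3         1.25         0.9091         2.7272          10.9088
  4         1.25         0.8175         3.2700          16.3501
  5         1.25         0.7352         3.6758          22.0550
  6         1.25         0.6611         3.9667          27.7671
  7       101.25        48.1572       337.1006       2,696.8050
  Σ                     53.4151       353.8863       2,782.1995
P = 53.4151; D_Mac = 6.62521 yrs; D_mod = 5.95793 yrs; C = 42.12257.
Duration effect: -5.95793 × (+0.0135) = -0.080432
Convexity effect: 0.5 × 42.12257 × (0.0135)² = +0.0038384
ΔP/P ≈ -0.080432 + 0.0038384 = -0.076594 = -7.6594%.

-7.659%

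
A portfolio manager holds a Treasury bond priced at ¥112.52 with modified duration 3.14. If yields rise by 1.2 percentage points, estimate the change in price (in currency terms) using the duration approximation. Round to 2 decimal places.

-¥4.24

Duration approximation: ΔP/P ≈ -D_mod · Δy = -3.14 × (+0.012) = -0.037680.
ΔP ≈ 112.52 × (-0.037680) = -4.2397536.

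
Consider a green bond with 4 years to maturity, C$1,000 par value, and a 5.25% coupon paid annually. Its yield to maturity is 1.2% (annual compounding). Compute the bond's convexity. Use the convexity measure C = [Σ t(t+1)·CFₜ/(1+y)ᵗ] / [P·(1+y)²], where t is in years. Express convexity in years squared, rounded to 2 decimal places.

17.79

With y = 0.012:
  t   CF        PV=CF/(1+0.012)^t    t·PV        t(t+1)·PV
  1        52.50        51.8775        51.8775         103.7549
  2        52.50        51.2623       102.5246         307.5739
  3        52.50        50.6545       151.9634         607.8536
  4     1,052.50     1,003.4600     4,013.8399      20,069.1995
  Σ                  1,157.2542     4,320.2054      21,088.3820
P = 1,157.2542.
Convexity = Σ t(t+1)·PV / [P·(1+y)²] = 21,088.3820 / (1,157.2542 × 1.024144) = 17.79318.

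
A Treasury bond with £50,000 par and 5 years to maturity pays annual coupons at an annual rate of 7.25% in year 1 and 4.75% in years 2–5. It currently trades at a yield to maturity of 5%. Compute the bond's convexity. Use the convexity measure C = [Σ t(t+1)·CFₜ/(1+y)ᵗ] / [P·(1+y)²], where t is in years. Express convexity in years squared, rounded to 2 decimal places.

With y = 0.05:
  t   CF        PV=CF/(1+0.05)^t    t·PV        t(t+1)·PV
  1     3,625.00     3,452.3810     3,452.3810       6,904.7619
  2     2,375.00     2,154.1950     4,308.3900      12,925.1701
  3     2,375.00     2,051.6143     6,154.8429      24,619.3716
  4     2,375.00     1,953.9184     7,815.6735      39,078.3676
  5    52,375.00    41,037.1830   205,185.9148   1,231,115.4891
  Σ                 50,649.2916   226,917.2022   1,314,643.1601
P = 50,649.2916.
Convexity = Σ t(t+1)·PV / [P·(1+y)²] = 1,314,643.1601 / (50,649.2916 × 1.102500) = 23.54268.

23.54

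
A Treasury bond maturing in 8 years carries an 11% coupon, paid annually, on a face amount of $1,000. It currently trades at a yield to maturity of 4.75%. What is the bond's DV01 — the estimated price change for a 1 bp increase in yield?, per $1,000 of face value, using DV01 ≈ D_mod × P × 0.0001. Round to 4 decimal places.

Periodic yield y = 0.0475.
  t   CF        PV=CF/(1+0.0475)^t    t·PV
  1       110.00       105.0119       105.0119
  2       110.00       100.2501       200.5001
  3       110.00        95.7041       287.1123
  4       110.00        91.3643       365.4572
  5       110.00        87.2213       436.1065
  6       110.00        83.2662       499.5969
  7       110.00        79.4904       556.4325
  8     1,110.00       765.7566     6,126.0525
  Σ                  1,408.0648     8,576.2700
P = 1,408.0648; D_Mac = 6.09082 yrs; D_mod = 5.81463 yrs.
DV01 ≈ 5.81463 × 1,408.0648 × 0.0001 = 0.818737.

$0.8187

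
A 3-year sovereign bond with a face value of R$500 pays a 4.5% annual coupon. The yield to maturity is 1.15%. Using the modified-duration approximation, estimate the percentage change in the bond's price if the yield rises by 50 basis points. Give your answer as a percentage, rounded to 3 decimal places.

Periodic yield y = 0.0115. Modified duration first:
  t   CF        PV=CF/(1+0.0115)^t    t·PV
  1        22.50        22.2442        22.2442
  2        22.50        21.9913        43.9826
  3       522.50       504.8805     1,514.6416
  Σ                    549.1160     1,580.8684
P = 549.1160; D_Mac = 2.87893 yrs; D_mod = 2.87893/(1+0.0115) = 2.84620 yrs.
ΔP/P ≈ -D_mod · Δy = -2.84620 × (+0.005) = -0.014231 = -1.4231%.

-1.423%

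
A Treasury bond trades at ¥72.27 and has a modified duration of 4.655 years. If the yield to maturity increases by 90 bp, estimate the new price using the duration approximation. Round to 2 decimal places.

Duration approximation: ΔP/P ≈ -D_mod · Δy = -4.655 × (+0.009) = -0.041895.
New price ≈ 72.27 × (1 - 0.041895) = 69.24224835.

¥69.24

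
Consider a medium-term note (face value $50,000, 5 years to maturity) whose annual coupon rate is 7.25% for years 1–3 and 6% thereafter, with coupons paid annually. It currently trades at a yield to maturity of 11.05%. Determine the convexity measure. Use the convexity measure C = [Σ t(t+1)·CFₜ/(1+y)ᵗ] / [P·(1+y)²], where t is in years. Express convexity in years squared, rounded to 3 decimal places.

With y = 0.1105:
  t   CF        PV=CF/(1+0.1105)^t    t·PV        t(t+1)·PV
  1     3,625.00     3,264.2954     3,264.2954       6,528.5907
  2     3,625.00     2,939.4825     5,878.9651      17,636.8952
  3     3,625.00     2,646.9901     7,940.9704      31,763.8816
  4     3,000.00     1,972.6362     7,890.5449      39,452.7244
  5    53,000.00    31,382.1761   156,910.8805     941,465.2832
  Σ                 42,205.5804   181,885.6563   1,036,847.3751
P = 42,205.5804.
Convexity = Σ t(t+1)·PV / [P·(1+y)²] = 1,036,847.3751 / (42,205.5804 × 1.233210) = 19.92085.

19.921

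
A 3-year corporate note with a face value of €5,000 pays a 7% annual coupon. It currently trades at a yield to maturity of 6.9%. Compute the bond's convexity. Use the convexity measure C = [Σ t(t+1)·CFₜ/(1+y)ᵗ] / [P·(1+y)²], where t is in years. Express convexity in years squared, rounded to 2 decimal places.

With y = 0.069:
  t   CF        PV=CF/(1+0.069)^t    t·PV        t(t+1)·PV
  1       350.00       327.4088       327.4088         654.8176
  2       350.00       306.2758       612.5515       1,837.6546
  3     5,350.00     4,379.4610    13,138.3831      52,553.5324
  Σ                  5,013.1456    14,078.3434      55,046.0046
P = 5,013.1456.
Convexity = Σ t(t+1)·PV / [P·(1+y)²] = 55,046.0046 / (5,013.1456 × 1.142761) = 9.60860.

9.61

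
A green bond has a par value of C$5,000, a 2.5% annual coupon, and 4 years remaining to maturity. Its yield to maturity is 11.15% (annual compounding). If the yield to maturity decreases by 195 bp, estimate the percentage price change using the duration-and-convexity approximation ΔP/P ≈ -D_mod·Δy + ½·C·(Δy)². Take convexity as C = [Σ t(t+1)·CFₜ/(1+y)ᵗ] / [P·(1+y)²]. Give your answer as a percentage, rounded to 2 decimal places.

With y = 0.1115:
  t   CF        PV=CF/(1+0.1115)^t    t·PV        t(t+1)·PV
  1       125.00       112.4606       112.4606         224.9213
  2       125.00       101.1792       202.3583         607.0750
  3       125.00        91.0294       273.0882       1,092.3526
  4     5,125.00     3,357.8091    13,431.2364      67,156.1820
  Σ                  3,662.4783    14,019.1435      69,080.5309
P = 3,662.4783; D_Mac = 3.82778 yrs; D_mod = 3.44379 yrs; C = 15.26728.
Duration effect: -3.44379 × (-0.0195) = +0.067154
Convexity effect: 0.5 × 15.26728 × (-0.0195)² = +0.0029027
ΔP/P ≈ +0.067154 + 0.0029027 = +0.070057 = +7.0057%.

+7.01%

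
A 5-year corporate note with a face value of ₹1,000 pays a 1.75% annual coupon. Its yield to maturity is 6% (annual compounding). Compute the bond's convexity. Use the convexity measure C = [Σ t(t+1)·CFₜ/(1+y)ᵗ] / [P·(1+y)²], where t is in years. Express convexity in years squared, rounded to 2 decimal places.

25.36

With y = 0.06:
  t   CF        PV=CF/(1+0.06)^t    t·PV        t(t+1)·PV
  1        17.50        16.5094        16.5094          33.0189
  2        17.50        15.5749        31.1499          93.4496
  3        17.50        14.6933        44.0800         176.3200
  4        17.50        13.8616        55.4466         277.2328
  5     1,017.50       760.3352     3,801.6760      22,810.0557
  Σ                    820.9745     3,948.8618      23,390.0771
P = 820.9745.
Convexity = Σ t(t+1)·PV / [P·(1+y)²] = 23,390.0771 / (820.9745 × 1.123600) = 25.35655.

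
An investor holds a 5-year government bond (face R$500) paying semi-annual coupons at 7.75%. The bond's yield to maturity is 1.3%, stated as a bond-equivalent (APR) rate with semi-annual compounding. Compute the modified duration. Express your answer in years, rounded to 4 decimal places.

4.3225 years

Periodic yield y = 0.0065. First find Macaulay duration:
  t   CF        PV=CF/(1+0.0065)^t    t·PV
  1       19.375        19.2499        19.2499
  2       19.375        19.1256        38.2511
  3       19.375        19.0020        57.0061
  4       19.375        18.8793        75.5173
  5       19.375        18.7574        93.7870
  6       19.375        18.6363       111.8176
  7       19.375        18.5159       129.6114
  8       19.375        18.3963       147.1707
  9       19.375        18.2775       164.4978
  10     519.375       486.7918     4,867.9179
  Σ                    655.6321     5,704.8271
P = 655.6321; Macaulay duration = 5,704.8271 / 655.6321 = 8.70126 half-year periods = 4.35063 years.
Modified duration = D_Mac / (1 + y) = 4.35063 / 1.0065 = 4.32253 years.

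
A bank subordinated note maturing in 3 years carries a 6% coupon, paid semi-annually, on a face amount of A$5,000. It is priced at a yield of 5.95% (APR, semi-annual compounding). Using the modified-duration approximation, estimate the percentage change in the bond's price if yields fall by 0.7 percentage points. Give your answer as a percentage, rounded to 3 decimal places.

Periodic yield y = 0.02975. Modified duration first:
  t   CF        PV=CF/(1+0.02975)^t    t·PV
  1       150.00       145.6664       145.6664
  2       150.00       141.4580       282.9161
  3       150.00       137.3713       412.1138
  4       150.00       133.4025       533.6101
  5       150.00       129.5485       647.7423
  6     5,150.00     4,319.3304    25,915.9824
  Σ                  5,006.7771    27,938.0310
P = 5,006.7771; D_Mac = 5.58004 half-year periods = 2.79002 yrs; D_mod = 2.79002/(1+0.02975) = 2.70942 yrs.
ΔP/P ≈ -D_mod · Δy = -2.70942 × (-0.007) = +0.018966 = +1.8966%.

+1.897%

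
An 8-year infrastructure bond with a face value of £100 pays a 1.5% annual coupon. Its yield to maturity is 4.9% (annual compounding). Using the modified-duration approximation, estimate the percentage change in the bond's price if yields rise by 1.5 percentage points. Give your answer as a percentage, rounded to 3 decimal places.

Periodic yield y = 0.049. Modified duration first:
  t   CF        PV=CF/(1+0.049)^t    t·PV
  1         1.50         1.4299         1.4299
  2         1.50         1.3631         2.7263
  3         1.50         1.2995         3.8984
  4         1.50         1.2388         4.9551
  5         1.50         1.1809         5.9045
  6         1.50         1.1257         6.7544
  7         1.50         1.0732         7.5121
  8       101.50        69.2249       553.7989
  Σ                     77.9360       586.9797
P = 77.9360; D_Mac = 7.53156 yrs; D_mod = 7.53156/(1+0.049) = 7.17975 yrs.
ΔP/P ≈ -D_mod · Δy = -7.17975 × (+0.015) = -0.107696 = -10.7696%.

-10.770%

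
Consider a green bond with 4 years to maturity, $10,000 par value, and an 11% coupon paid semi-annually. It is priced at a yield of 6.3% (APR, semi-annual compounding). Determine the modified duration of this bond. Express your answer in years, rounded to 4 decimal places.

3.2926 years

Periodic yield y = 0.0315. First find Macaulay duration:
  t   CF        PV=CF/(1+0.0315)^t    t·PV
  1       550.00       533.2041       533.2041
  2       550.00       516.9211     1,033.8421
  3       550.00       501.1353     1,503.4059
  4       550.00       485.8316     1,943.3264
  5       550.00       470.9953     2,354.9763
  6       550.00       456.6120     2,739.6718
  7       550.00       442.6679     3,098.6755
  8    10,550.00     8,231.8719    65,854.9748
  Σ                 11,639.2390    79,062.0770
P = 11,639.2390; Macaulay duration = 79,062.0770 / 11,639.2390 = 6.79272 half-year periods = 3.39636 years.
Modified duration = D_Mac / (1 + y) = 3.39636 / 1.0315 = 3.29264 years.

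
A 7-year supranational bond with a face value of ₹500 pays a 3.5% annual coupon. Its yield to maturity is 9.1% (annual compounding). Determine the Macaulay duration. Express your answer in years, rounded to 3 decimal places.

6.183 years

Periodic yield y = 0.091. Discount each cash flow and weight by its year:
  t   CF        PV=CF/(1+0.091)^t    t·PV
  1        17.50        16.0403        16.0403
  2        17.50        14.7024        29.4048
  3        17.50        13.4761        40.4283
  4        17.50        12.3521        49.4082
  5        17.50        11.3218        56.6088
  6        17.50        10.3774        62.2645
  7       517.50       281.2789     1,968.9521
  Σ                    359.5489     2,223.1071
Price P = Σ PV = 359.5489.
Macaulay duration = Σ(t·PV) / P = 2,223.1071 / 359.5489 = 6.18304 years.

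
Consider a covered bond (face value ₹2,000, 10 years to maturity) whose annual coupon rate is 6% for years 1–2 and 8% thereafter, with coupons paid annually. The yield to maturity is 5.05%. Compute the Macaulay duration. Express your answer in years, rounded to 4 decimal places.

Periodic yield y = 0.0505. Discount each cash flow and weight by its year:
  t   CF        PV=CF/(1+0.0505)^t    t·PV
  1       120.00       114.2313       114.2313
  2       120.00       108.7400       217.4799
  3       160.00       138.0168       414.0503
  4       160.00       131.3820       525.5279
  5       160.00       125.0661       625.3306
  6       160.00       119.0539       714.3234
  7       160.00       113.3307       793.3149
  8       160.00       107.8826       863.0610
  9       160.00       102.6965       924.2681
  10    2,160.00     1,319.7546    13,197.5460
  Σ                  2,380.1544    18,389.1335
Price P = Σ PV = 2,380.1544.
Macaulay duration = Σ(t·PV) / P = 18,389.1335 / 2,380.1544 = 7.72603 years.

7.7260 years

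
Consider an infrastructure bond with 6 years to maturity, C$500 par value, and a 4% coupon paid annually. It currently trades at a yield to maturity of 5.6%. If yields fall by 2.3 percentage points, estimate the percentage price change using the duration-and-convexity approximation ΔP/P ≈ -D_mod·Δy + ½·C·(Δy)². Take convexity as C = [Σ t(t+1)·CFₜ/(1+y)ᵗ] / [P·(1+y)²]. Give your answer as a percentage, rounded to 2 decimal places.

+12.68%

With y = 0.056:
  t   CF        PV=CF/(1+0.056)^t    t·PV        t(t+1)·PV
  1        20.00        18.9394        18.9394          37.8788
  2        20.00        17.9350        35.8701         107.6102
  3        20.00        16.9839        50.9518         203.8072
  4        20.00        16.0833        64.3331         321.6654
  5        20.00        15.2304        76.1518         456.9110
  6       520.00       374.9901     2,249.9408      15,749.5854
  Σ                    460.1621     2,496.1869      16,877.4580
P = 460.1621; D_Mac = 5.42458 yrs; D_mod = 5.13691 yrs; C = 32.89034.
Duration effect: -5.13691 × (-0.023) = +0.118149
Convexity effect: 0.5 × 32.89034 × (-0.023)² = +0.0086995
ΔP/P ≈ +0.118149 + 0.0086995 = +0.126849 = +12.6849%.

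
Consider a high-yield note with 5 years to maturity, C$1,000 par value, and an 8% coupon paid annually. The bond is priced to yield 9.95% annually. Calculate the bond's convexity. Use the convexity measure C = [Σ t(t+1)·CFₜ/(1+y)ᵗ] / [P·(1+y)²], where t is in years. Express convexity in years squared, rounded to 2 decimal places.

With y = 0.0995:
  t   CF        PV=CF/(1+0.0995)^t    t·PV        t(t+1)·PV
  1        80.00        72.7603        72.7603         145.5207
  2        80.00        66.1758       132.3517         397.0551
  3        80.00        60.1872       180.5617         722.2466
  4        80.00        54.7405       218.9621       1,094.8107
  5     1,080.00       672.1212     3,360.6059      20,163.6357
  Σ                    925.9851     3,965.2418      22,523.2688
P = 925.9851.
Convexity = Σ t(t+1)·PV / [P·(1+y)²] = 22,523.2688 / (925.9851 × 1.208900) = 20.12042.

20.12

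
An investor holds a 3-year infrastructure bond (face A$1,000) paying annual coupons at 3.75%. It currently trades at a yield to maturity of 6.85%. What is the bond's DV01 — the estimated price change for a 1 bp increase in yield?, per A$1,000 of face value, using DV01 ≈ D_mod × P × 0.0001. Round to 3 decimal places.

Periodic yield y = 0.0685.
  t   CF        PV=CF/(1+0.0685)^t    t·PV
  1        37.50        35.0959        35.0959
  2        37.50        32.8460        65.6920
  3     1,037.50       850.4808     2,551.4425
  Σ                    918.4227     2,652.2304
P = 918.4227; D_Mac = 2.88781 yrs; D_mod = 2.70268 yrs.
DV01 ≈ 2.70268 × 918.4227 × 0.0001 = 0.248220.

A$0.248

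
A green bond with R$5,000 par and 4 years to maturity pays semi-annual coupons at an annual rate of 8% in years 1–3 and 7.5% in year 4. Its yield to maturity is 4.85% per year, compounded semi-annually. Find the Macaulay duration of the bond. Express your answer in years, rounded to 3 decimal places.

Periodic yield y = 0.02425. Discount each cash flow and weight by its period:
  t   CF        PV=CF/(1+0.02425)^t    t·PV
  1       200.00       195.2648       195.2648
  2       200.00       190.6418       381.2835
  3       200.00       186.1282       558.3845
  4       200.00       181.7214       726.8857
  5       200.00       177.4190       887.0950
  6       200.00       173.2185     1,039.3107
  7       187.50       158.5475     1,109.8327
  8     5,187.50     4,282.6278    34,261.0222
  Σ                  5,545.5689    39,159.0790
Price P = Σ PV = 5,545.5689.
Macaulay duration = Σ(t·PV) / P = 39,159.0790 / 5,545.5689 = 7.06133 half-year periods.
In years: 7.06133 / 2 = 3.53066 years.

3.531 years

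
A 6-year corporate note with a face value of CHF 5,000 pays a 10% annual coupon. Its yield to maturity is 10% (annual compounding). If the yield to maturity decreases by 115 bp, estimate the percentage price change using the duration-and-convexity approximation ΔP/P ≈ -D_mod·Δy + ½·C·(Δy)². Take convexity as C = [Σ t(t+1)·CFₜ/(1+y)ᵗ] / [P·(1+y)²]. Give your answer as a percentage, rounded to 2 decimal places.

With y = 0.1:
  t   CF        PV=CF/(1+0.1)^t    t·PV        t(t+1)·PV
  1       500.00       454.5455       454.5455         909.0909
  2       500.00       413.2231       826.4463       2,479.3388
  3       500.00       375.6574     1,126.9722       4,507.8888
  4       500.00       341.5067     1,366.0269       6,830.1346
  5       500.00       310.4607     1,552.3033       9,313.8198
  6     5,500.00     3,104.6066    18,627.6397     130,393.4778
  Σ                  5,000.0000    23,953.9338     154,433.7508
P = 5,000.0000; D_Mac = 4.79079 yrs; D_mod = 4.35526 yrs; C = 25.52624.
Duration effect: -4.35526 × (-0.0115) = +0.050085
Convexity effect: 0.5 × 25.52624 × (-0.0115)² = +0.0016879
ΔP/P ≈ +0.050085 + 0.0016879 = +0.051773 = +5.1773%.

+5.18%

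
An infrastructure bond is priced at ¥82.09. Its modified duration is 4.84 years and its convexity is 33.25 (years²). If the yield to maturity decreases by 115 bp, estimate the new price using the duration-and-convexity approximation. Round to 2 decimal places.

Duration effect: -D_mod·Δy = -4.84 × (-0.0115) = +0.055660
Convexity effect: ½·C·(Δy)² = 0.5 × 33.25 × (-0.0115)² = +0.00219865625
ΔP/P ≈ +0.055660 + 0.00219865625 = +0.05785865625
New price ≈ 82.09 × (1 + 0.05785865625) = 86.8396170915625.

¥86.84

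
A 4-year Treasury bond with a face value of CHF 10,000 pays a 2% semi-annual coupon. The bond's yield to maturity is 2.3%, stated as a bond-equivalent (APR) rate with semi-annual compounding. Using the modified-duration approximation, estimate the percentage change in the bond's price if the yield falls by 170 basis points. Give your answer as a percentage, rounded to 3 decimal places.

Periodic yield y = 0.0115. Modified duration first:
  t   CF        PV=CF/(1+0.0115)^t    t·PV
  1       100.00        98.8631        98.8631
  2       100.00        97.7391       195.4782
  3       100.00        96.6279       289.8836
  4       100.00        95.5293       382.1171
  5       100.00        94.4432       472.2159
  6       100.00        93.3694       560.2165
  7       100.00        92.3079       646.1552
  8    10,100.00     9,217.0995    73,736.7962
  Σ                  9,885.9793    76,381.7256
P = 9,885.9793; D_Mac = 7.72627 half-year periods = 3.86313 yrs; D_mod = 3.86313/(1+0.0115) = 3.81921 yrs.
ΔP/P ≈ -D_mod · Δy = -3.81921 × (-0.017) = +0.064927 = +6.4927%.

+6.493%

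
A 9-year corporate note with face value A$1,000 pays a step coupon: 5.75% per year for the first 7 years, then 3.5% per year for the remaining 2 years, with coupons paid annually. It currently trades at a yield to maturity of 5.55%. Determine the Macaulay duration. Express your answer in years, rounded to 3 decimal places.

7.251 years

Periodic yield y = 0.0555. Discount each cash flow and weight by its year:
  t   CF        PV=CF/(1+0.0555)^t    t·PV
  1        57.50        54.4766        54.4766
  2        57.50        51.6121       103.2242
  3        57.50        48.8982       146.6947
  4        57.50        46.3271       185.3083
  5        57.50        43.8911       219.4556
  6        57.50        41.5832       249.4995
  7        57.50        39.3967       275.7771
  8        35.00        22.7197       181.7574
  9     1,035.00       636.5261     5,728.7348
  Σ                    985.4308     7,144.9282
Price P = Σ PV = 985.4308.
Macaulay duration = Σ(t·PV) / P = 7,144.9282 / 985.4308 = 7.25056 years.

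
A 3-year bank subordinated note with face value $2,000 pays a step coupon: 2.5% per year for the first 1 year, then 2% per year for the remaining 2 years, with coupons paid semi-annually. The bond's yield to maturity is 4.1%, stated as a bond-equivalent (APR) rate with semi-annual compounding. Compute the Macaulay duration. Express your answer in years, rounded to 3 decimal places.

Periodic yield y = 0.0205. Discount each cash flow and weight by its period:
  t   CF        PV=CF/(1+0.0205)^t    t·PV
  1        25.00        24.4978        24.4978
  2        25.00        24.0057        48.0114
  3        20.00        18.8188        56.4563
  4        20.00        18.4407        73.7629
  5        20.00        18.0703        90.3514
  6     2,020.00     1,788.4356    10,730.6138
  Σ                  1,892.2689    11,023.6936
Price P = Σ PV = 1,892.2689.
Macaulay duration = Σ(t·PV) / P = 11,023.6936 / 1,892.2689 = 5.82565 half-year periods.
In years: 5.82565 / 2 = 2.91282 years.

2.913 years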